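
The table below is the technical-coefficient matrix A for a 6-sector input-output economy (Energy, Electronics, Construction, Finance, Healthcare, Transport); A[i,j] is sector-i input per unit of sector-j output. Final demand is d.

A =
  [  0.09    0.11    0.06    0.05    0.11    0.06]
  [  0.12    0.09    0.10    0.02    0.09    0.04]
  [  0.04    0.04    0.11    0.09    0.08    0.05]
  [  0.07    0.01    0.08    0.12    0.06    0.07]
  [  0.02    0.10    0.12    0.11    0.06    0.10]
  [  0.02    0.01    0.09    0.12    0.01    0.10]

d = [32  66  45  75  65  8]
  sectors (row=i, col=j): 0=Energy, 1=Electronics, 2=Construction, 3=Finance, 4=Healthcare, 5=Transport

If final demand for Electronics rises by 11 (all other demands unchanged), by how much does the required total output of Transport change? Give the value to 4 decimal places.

0.3514

Form M = I − A:
  [  0.91   -0.11   -0.06   -0.05   -0.11   -0.06]
  [ -0.12    0.91   -0.10   -0.02   -0.09   -0.04]
  [ -0.04   -0.04    0.89   -0.09   -0.08   -0.05]
  [ -0.07   -0.01   -0.08    0.88   -0.06   -0.07]
  [ -0.02   -0.10   -0.12   -0.11    0.94   -0.10]
  [ -0.02   -0.01   -0.09   -0.12   -0.01    0.90]
Leontief inverse L = M⁻¹:
  [  1.1427    0.1657    0.1416    0.1208    0.1706    0.1198]
  [  0.1710    1.1460    0.1781    0.0860    0.1514    0.0957]
  [  0.0792    0.0783    1.1793    0.1567    0.1282    0.1007]
  [  0.1089    0.0457    0.1460    1.1885    0.1067    0.1217]
  [  0.0707    0.1442    0.2050    0.1899    1.1172    0.1614]
  [  0.0505    0.0319    0.1448    0.1799    0.0449    1.1429]
Total output x = L · d:
  x_0 = 1.1427·32 + 0.1657·66 + 0.1416·45 + 0.1208·75 + 0.1706·65 + 0.1198·8 = 74.9894
  x_1 = 0.1710·32 + 1.1460·66 + 0.1781·45 + 0.0860·75 + 0.1514·65 + 0.0957·8 = 106.1795
  x_2 = 0.0792·32 + 0.0783·66 + 1.1793·45 + 0.1567·75 + 0.1282·65 + 0.1007·8 = 81.6622
  x_3 = 0.1089·32 + 0.0457·66 + 0.1460·45 + 1.1885·75 + 0.1067·65 + 0.1217·8 = 110.1128
  x_4 = 0.0707·32 + 0.1442·66 + 0.2050·45 + 0.1899·75 + 1.1172·65 + 0.1614·8 = 109.1587
  x_5 = 0.0505·32 + 0.0319·66 + 0.1448·45 + 0.1799·75 + 0.0449·65 + 1.1429·8 = 35.7959
Δx_5 = L[5,1] · Δd_1 = 0.0319 · 11 = 0.3514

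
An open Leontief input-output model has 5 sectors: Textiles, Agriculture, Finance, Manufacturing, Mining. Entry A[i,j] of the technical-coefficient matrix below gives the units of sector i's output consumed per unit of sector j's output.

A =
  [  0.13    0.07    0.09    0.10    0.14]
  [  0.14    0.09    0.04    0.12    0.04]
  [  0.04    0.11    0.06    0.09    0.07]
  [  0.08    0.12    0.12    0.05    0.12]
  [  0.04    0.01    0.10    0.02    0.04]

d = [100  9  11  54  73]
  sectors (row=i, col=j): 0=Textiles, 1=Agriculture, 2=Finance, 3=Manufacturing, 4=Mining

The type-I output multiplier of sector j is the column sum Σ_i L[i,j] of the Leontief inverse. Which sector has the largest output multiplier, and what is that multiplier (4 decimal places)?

Textiles (1.7246)

Form M = I − A:
  [  0.87   -0.07   -0.09   -0.10   -0.14]
  [ -0.14    0.91   -0.04   -0.12   -0.04]
  [ -0.04   -0.11    0.94   -0.09   -0.07]
  [ -0.08   -0.12   -0.12    0.95   -0.12]
  [ -0.04   -0.01   -0.10   -0.02    0.96]
Leontief inverse L = M⁻¹:
  [  1.2039    0.1365    0.1648    0.1641    0.2138]
  [  0.2118    1.1527    0.1039    0.1800    0.1090]
  [  0.0951    0.1610    1.1100    0.1380    0.1188]
  [  0.1484    0.1823    0.1833    1.1125    0.1817]
  [  0.0654    0.0383    0.1274    0.0463    1.0679]
Total output x = L · d:
  x_0 = 1.2039·100 + 0.1365·9 + 0.1648·11 + 0.1641·54 + 0.2138·73 = 147.8953
  x_1 = 0.2118·100 + 1.1527·9 + 0.1039·11 + 0.1800·54 + 0.1090·73 = 50.3805
  x_2 = 0.0951·100 + 0.1610·9 + 1.1100·11 + 0.1380·54 + 0.1188·73 = 39.2915
  x_3 = 0.1484·100 + 0.1823·9 + 0.1833·11 + 1.1125·54 + 0.1817·73 = 91.8320
  x_4 = 0.0654·100 + 0.0383·9 + 0.1274·11 + 0.0463·54 + 1.0679·73 = 88.7348
Output multipliers (column sums of L):
  Textiles: 1.7246
  Agriculture: 1.6707
  Finance: 1.6894
  Manufacturing: 1.6409
  Mining: 1.6911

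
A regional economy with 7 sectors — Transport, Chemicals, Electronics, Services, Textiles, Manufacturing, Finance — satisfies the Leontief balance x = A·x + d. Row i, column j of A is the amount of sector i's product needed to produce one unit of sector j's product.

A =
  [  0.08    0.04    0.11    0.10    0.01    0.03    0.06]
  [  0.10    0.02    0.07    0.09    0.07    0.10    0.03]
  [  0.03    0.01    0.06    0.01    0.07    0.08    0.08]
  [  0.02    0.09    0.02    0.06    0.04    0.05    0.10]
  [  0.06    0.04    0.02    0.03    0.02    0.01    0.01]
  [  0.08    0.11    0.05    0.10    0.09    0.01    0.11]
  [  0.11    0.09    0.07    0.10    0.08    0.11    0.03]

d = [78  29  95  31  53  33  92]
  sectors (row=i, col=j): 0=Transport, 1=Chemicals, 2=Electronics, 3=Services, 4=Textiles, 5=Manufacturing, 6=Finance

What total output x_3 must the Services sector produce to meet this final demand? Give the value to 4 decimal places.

69.4378

Form M = I − A:
  [  0.92   -0.04   -0.11   -0.10   -0.01   -0.03   -0.06]
  [ -0.10    0.98   -0.07   -0.09   -0.07   -0.10   -0.03]
  [ -0.03   -0.01    0.94   -0.01   -0.07   -0.08   -0.08]
  [ -0.02   -0.09   -0.02    0.94   -0.04   -0.05   -0.10]
  [ -0.06   -0.04   -0.02   -0.03    0.98   -0.01   -0.01]
  [ -0.08   -0.11   -0.05   -0.10   -0.09    0.99   -0.11]
  [ -0.11   -0.09   -0.07   -0.10   -0.08   -0.11    0.97]
Leontief inverse L = M⁻¹:
  [  1.1271    0.0820    0.1544    0.1507    0.0504    0.0752    0.1096]
  [  0.1528    1.0694    0.1168    0.1473    0.1120    0.1400    0.0844]
  [  0.0720    0.0461    1.0935    0.0511    0.1039    0.1116    0.1151]
  [  0.0703    0.1320    0.0587    1.1118    0.0796    0.0926    0.1392]
  [  0.0822    0.0568    0.0407    0.0538    1.0354    0.0280    0.0296]
  [  0.1460    0.1628    0.1046    0.1675    0.1387    1.0673    0.1624]
  [  0.1778    0.1486    0.1285    0.1725    0.1329    0.1625    1.0947]
Total output x = L · d:
  x_0 = 1.1271·78 + 0.0820·29 + 0.1544·95 + 0.1507·31 + 0.0504·53 + 0.0752·33 + 0.1096·92 = 124.8666
  x_1 = 0.1528·78 + 1.0694·29 + 0.1168·95 + 0.1473·31 + 0.1120·53 + 0.1400·33 + 0.0844·92 = 76.9174
  x_2 = 0.0720·78 + 0.0461·29 + 1.0935·95 + 0.0511·31 + 0.1039·53 + 0.1116·33 + 0.1151·92 = 132.1982
  x_3 = 0.0703·78 + 0.1320·29 + 0.0587·95 + 1.1118·31 + 0.0796·53 + 0.0926·33 + 0.1392·92 = 69.4378
  x_4 = 0.0822·78 + 0.0568·29 + 0.0407·95 + 0.0538·31 + 1.0354·53 + 0.0280·33 + 0.0296·92 = 72.1142
  x_5 = 0.1460·78 + 0.1628·29 + 0.1046·95 + 0.1675·31 + 0.1387·53 + 1.0673·33 + 0.1624·92 = 88.7556
  x_6 = 0.1778·78 + 0.1486·29 + 0.1285·95 + 0.1725·31 + 0.1329·53 + 0.1625·33 + 1.0947·92 = 148.8534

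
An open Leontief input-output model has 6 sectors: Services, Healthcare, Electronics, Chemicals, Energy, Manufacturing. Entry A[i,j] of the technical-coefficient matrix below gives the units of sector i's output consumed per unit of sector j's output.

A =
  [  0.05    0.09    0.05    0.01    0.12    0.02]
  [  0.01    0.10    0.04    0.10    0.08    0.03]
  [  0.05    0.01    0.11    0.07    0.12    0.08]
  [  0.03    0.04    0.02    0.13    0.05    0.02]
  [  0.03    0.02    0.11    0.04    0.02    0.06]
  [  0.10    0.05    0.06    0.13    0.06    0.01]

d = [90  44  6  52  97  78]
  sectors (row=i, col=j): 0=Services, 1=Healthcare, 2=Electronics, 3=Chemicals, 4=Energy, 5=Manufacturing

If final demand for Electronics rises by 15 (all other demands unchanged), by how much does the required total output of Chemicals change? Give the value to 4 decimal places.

0.6528

Form M = I − A:
  [  0.95   -0.09   -0.05   -0.01   -0.12   -0.02]
  [ -0.01    0.90   -0.04   -0.10   -0.08   -0.03]
  [ -0.05   -0.01    0.89   -0.07   -0.12   -0.08]
  [ -0.03   -0.04   -0.02    0.87   -0.05   -0.02]
  [ -0.03   -0.02   -0.11   -0.04    0.98   -0.06]
  [ -0.10   -0.05   -0.06   -0.13   -0.06    0.99]
Leontief inverse L = M⁻¹:
  [  1.0694    0.1158    0.0885    0.0463    0.1562    0.0427]
  [  0.0294    1.1268    0.0733    0.1486    0.1152    0.0507]
  [  0.0822    0.0364    1.1607    0.1226    0.1681    0.1092]
  [  0.0459    0.0607    0.0435    1.1692    0.0777    0.0346]
  [  0.0520    0.0381    0.1422    0.0768    1.0561    0.0793]
  [  0.1237    0.0811    0.0973    0.1778    0.1060    1.0329]
Total output x = L · d:
  x_0 = 1.0694·90 + 0.1158·44 + 0.0885·6 + 0.0463·52 + 0.1562·97 + 0.0427·78 = 122.7603
  x_1 = 0.0294·90 + 1.1268·44 + 0.0733·6 + 0.1486·52 + 0.1152·97 + 0.0507·78 = 75.5232
  x_2 = 0.0822·90 + 0.0364·44 + 1.1607·6 + 0.1226·52 + 0.1681·97 + 0.1092·78 = 47.1564
  x_3 = 0.0459·90 + 0.0607·44 + 0.0435·6 + 1.1692·52 + 0.0777·97 + 0.0346·78 = 78.0984
  x_4 = 0.0520·90 + 0.0381·44 + 0.1422·6 + 0.0768·52 + 1.0561·97 + 0.0793·78 = 119.8235
  x_5 = 0.1237·90 + 0.0811·44 + 0.0973·6 + 0.1778·52 + 0.1060·97 + 1.0329·78 = 115.3775
Δx_3 = L[3,2] · Δd_2 = 0.0435 · 15 = 0.6528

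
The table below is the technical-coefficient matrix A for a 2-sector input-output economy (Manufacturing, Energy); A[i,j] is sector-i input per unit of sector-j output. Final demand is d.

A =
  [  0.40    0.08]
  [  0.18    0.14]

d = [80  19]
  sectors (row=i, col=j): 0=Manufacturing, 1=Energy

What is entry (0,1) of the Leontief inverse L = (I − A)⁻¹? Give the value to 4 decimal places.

Form M = I − A:
  [  0.60   -0.08]
  [ -0.18    0.86]
Leontief inverse L = M⁻¹:
  [  1.7145    0.1595]
  [  0.3589    1.1962]
Total output x = L · d:
  x_0 = 1.7145·80 + 0.1595·19 = 140.1914
  x_1 = 0.3589·80 + 1.1962·19 = 51.4354

L[0,1] = 0.1595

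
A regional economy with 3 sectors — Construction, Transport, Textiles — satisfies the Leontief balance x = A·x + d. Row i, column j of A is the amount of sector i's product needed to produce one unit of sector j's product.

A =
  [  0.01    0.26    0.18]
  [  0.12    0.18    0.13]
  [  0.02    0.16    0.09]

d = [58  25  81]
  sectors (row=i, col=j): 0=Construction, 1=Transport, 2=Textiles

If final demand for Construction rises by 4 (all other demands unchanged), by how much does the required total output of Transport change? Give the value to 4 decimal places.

Form M = I − A:
  [  0.99   -0.26   -0.18]
  [ -0.12    0.82   -0.13]
  [ -0.02   -0.16    0.91]
Leontief inverse L = M⁻¹:
  [  1.0626    0.3888    0.2657]
  [  0.1638    1.3144    0.2202]
  [  0.0521    0.2396    1.1435]
Total output x = L · d:
  x_0 = 1.0626·58 + 0.3888·25 + 0.2657·81 = 92.8730
  x_1 = 0.1638·58 + 1.3144·25 + 0.2202·81 = 60.1919
  x_2 = 0.0521·58 + 0.2396·25 + 1.1435·81 = 101.6353
Δx_1 = L[1,0] · Δd_0 = 0.1638 · 4 = 0.6551

0.6551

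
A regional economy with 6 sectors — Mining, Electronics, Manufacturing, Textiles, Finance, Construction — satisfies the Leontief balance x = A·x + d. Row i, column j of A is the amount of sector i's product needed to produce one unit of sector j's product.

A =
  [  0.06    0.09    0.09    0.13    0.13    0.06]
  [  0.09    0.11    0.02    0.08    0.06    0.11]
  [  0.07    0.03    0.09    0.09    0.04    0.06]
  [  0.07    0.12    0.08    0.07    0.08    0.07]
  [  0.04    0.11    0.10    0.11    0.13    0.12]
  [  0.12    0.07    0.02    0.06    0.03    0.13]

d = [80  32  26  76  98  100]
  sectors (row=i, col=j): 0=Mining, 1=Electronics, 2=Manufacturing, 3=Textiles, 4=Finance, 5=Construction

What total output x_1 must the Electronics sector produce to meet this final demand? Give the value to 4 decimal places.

98.4176

Form M = I − A:
  [  0.94   -0.09   -0.09   -0.13   -0.13   -0.06]
  [ -0.09    0.89   -0.02   -0.08   -0.06   -0.11]
  [ -0.07   -0.03    0.91   -0.09   -0.04   -0.06]
  [ -0.07   -0.12   -0.08    0.93   -0.08   -0.07]
  [ -0.04   -0.11   -0.10   -0.11    0.87   -0.12]
  [ -0.12   -0.07   -0.02   -0.06   -0.03    0.87]
Leontief inverse L = M⁻¹:
  [  1.1415    0.1915    0.1647    0.2282    0.2179    0.1627]
  [  0.1632    1.1964    0.0755    0.1615    0.1321    0.1989]
  [  0.1255    0.0938    1.1404    0.1554    0.0963    0.1249]
  [  0.1432    0.2066    0.1407    1.1552    0.1539    0.1599]
  [  0.1316    0.2172    0.1757    0.2135    1.2198    0.2341]
  [  0.1879    0.1466    0.0708    0.1351    0.0956    1.2098]
Total output x = L · d:
  x_0 = 1.1415·80 + 0.1915·32 + 0.1647·26 + 0.2282·76 + 0.2179·98 + 0.1627·100 = 156.7044
  x_1 = 0.1632·80 + 1.1964·32 + 0.0755·26 + 0.1615·76 + 0.1321·98 + 0.1989·100 = 98.4176
  x_2 = 0.1255·80 + 0.0938·32 + 1.1404·26 + 0.1554·76 + 0.0963·98 + 0.1249·100 = 76.4330
  x_3 = 0.1432·80 + 0.2066·32 + 0.1407·26 + 1.1552·76 + 0.1539·98 + 0.1599·100 = 140.5852
  x_4 = 0.1316·80 + 0.2172·32 + 0.1757·26 + 0.2135·76 + 1.2198·98 + 0.2341·100 = 181.2219
  x_5 = 0.1879·80 + 0.1466·32 + 0.0708·26 + 0.1351·76 + 0.0956·98 + 1.2098·100 = 162.1772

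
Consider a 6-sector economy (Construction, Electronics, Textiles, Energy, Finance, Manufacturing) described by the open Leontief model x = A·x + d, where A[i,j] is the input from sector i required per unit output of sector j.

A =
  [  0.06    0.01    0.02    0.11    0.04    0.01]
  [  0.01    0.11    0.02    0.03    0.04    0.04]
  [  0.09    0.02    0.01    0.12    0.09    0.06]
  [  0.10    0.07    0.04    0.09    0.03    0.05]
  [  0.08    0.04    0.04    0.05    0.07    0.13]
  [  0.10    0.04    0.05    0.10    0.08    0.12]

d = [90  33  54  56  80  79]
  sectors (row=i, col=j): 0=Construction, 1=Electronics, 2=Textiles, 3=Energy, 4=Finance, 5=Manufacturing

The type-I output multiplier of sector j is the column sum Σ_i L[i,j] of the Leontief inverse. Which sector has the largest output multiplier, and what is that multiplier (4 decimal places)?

Form M = I − A:
  [  0.94   -0.01   -0.02   -0.11   -0.04   -0.01]
  [ -0.01    0.89   -0.02   -0.03   -0.04   -0.04]
  [ -0.09   -0.02    0.99   -0.12   -0.09   -0.06]
  [ -0.10   -0.07   -0.04    0.91   -0.03   -0.05]
  [ -0.08   -0.04   -0.04   -0.05    0.93   -0.13]
  [ -0.10   -0.04   -0.05   -0.10   -0.08    0.88]
Leontief inverse L = M⁻¹:
  [  1.0910    0.0284    0.0325    0.1439    0.0588    0.0328]
  [  0.0333    1.1348    0.0317    0.0562    0.0608    0.0663]
  [  0.1388    0.0483    1.0309    0.1722    0.1221    0.1019]
  [  0.1418    0.0989    0.0575    1.1394    0.0599    0.0836]
  [  0.1314    0.0691    0.0622    0.1069    1.1087    0.1787]
  [  0.1614    0.0751    0.0759    0.1679    0.1240    1.1746]
Total output x = L · d:
  x_0 = 1.0910·90 + 0.0284·33 + 0.0325·54 + 0.1439·56 + 0.0588·80 + 0.0328·79 = 116.2321
  x_1 = 0.0333·90 + 1.1348·33 + 0.0317·54 + 0.0562·56 + 0.0608·80 + 0.0663·79 = 55.4120
  x_2 = 0.1388·90 + 0.0483·33 + 1.0309·54 + 0.1722·56 + 0.1221·80 + 0.1019·79 = 97.2194
  x_3 = 0.1418·90 + 0.0989·33 + 0.0575·54 + 1.1394·56 + 0.0599·80 + 0.0836·79 = 94.3300
  x_4 = 0.1314·90 + 0.0691·33 + 0.0622·54 + 0.1069·56 + 1.1087·80 + 0.1787·79 = 126.2788
  x_5 = 0.1614·90 + 0.0751·33 + 0.0759·54 + 0.1679·56 + 0.1240·80 + 1.1746·79 = 133.2227
Output multipliers (column sums of L):
  Construction: 1.6978
  Electronics: 1.4548
  Textiles: 1.2907
  Energy: 1.7866
  Finance: 1.5343
  Manufacturing: 1.6380

Energy (1.7866)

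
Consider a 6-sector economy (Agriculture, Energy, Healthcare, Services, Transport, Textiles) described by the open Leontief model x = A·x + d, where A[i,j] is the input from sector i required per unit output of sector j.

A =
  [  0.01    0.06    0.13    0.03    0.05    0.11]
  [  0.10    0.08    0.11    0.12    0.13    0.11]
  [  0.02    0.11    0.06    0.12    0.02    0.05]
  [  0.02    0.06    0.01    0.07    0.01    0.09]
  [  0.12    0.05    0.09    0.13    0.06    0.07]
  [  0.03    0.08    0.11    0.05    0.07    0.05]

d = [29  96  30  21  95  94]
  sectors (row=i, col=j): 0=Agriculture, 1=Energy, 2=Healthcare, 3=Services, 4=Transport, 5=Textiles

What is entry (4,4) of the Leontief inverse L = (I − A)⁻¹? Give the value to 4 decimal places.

L[4,4] = 1.1040

Form M = I − A:
  [  0.99   -0.06   -0.13   -0.03   -0.05   -0.11]
  [ -0.10    0.92   -0.11   -0.12   -0.13   -0.11]
  [ -0.02   -0.11    0.94   -0.12   -0.02   -0.05]
  [ -0.02   -0.06   -0.01    0.93   -0.01   -0.09]
  [ -0.12   -0.05   -0.09   -0.13    0.94   -0.07]
  [ -0.03   -0.08   -0.11   -0.05   -0.07    0.95]
Leontief inverse L = M⁻¹:
  [  1.0429    0.1149    0.1857    0.0933    0.0882    0.1592]
  [  0.1550    1.1629    0.2012    0.2183    0.1904    0.1979]
  [  0.0524    0.1600    1.1095    0.1792    0.0582    0.1043]
  [  0.0410    0.0934    0.0466    1.1066    0.0372    0.1256]
  [  0.1570    0.1147    0.1594    0.2023    1.1040    0.1404]
  [  0.0658    0.1335    0.1655    0.1152    0.1089    1.1033]
Total output x = L · d:
  x_0 = 1.0429·29 + 0.1149·96 + 0.1857·30 + 0.0933·21 + 0.0882·95 + 0.1592·94 = 72.1468
  x_1 = 0.1550·29 + 1.1629·96 + 0.2012·30 + 0.2183·21 + 0.1904·95 + 0.1979·94 = 163.4496
  x_2 = 0.0524·29 + 0.1600·96 + 1.1095·30 + 0.1792·21 + 0.0582·95 + 0.1043·94 = 69.2551
  x_3 = 0.0410·29 + 0.0934·96 + 0.0466·30 + 1.1066·21 + 0.0372·95 + 0.1256·94 = 50.1329
  x_4 = 0.1570·29 + 0.1147·96 + 0.1594·30 + 0.2023·21 + 1.1040·95 + 0.1404·94 = 142.6718
  x_5 = 0.0658·29 + 0.1335·96 + 0.1655·30 + 0.1152·21 + 0.1089·95 + 1.1033·94 = 136.1601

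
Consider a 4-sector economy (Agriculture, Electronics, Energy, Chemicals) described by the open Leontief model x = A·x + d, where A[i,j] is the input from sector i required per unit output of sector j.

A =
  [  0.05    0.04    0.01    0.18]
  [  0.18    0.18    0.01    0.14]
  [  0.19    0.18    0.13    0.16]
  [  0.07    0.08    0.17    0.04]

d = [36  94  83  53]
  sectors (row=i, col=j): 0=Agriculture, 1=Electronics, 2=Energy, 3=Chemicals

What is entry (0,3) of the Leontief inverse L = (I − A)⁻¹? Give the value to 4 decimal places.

L[0,3] = 0.2285

Form M = I − A:
  [  0.95   -0.04   -0.01   -0.18]
  [ -0.18    0.82   -0.01   -0.14]
  [ -0.19   -0.18    0.87   -0.16]
  [ -0.07   -0.08   -0.17    0.96]
Leontief inverse L = M⁻¹:
  [  1.0979    0.0886    0.0583    0.2285]
  [  0.2724    1.2715    0.0661    0.2475]
  [  0.3256    0.3133    1.2173    0.3096]
  [  0.1604    0.1679    0.2253    1.1338]
Total output x = L · d:
  x_0 = 1.0979·36 + 0.0886·94 + 0.0583·83 + 0.2285·53 = 64.8064
  x_1 = 0.2724·36 + 1.2715·94 + 0.0661·83 + 0.2475·53 = 147.9271
  x_2 = 0.3256·36 + 0.3133·94 + 1.2173·83 + 0.3096·53 = 158.6161
  x_3 = 0.1604·36 + 0.1679·94 + 0.2253·83 + 1.1338·53 = 100.3493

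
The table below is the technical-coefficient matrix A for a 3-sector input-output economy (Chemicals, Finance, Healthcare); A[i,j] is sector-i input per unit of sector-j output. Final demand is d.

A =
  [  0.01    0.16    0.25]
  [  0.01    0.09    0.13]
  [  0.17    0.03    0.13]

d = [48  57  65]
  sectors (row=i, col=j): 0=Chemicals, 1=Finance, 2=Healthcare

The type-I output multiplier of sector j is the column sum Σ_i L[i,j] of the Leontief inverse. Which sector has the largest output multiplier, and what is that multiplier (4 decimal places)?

Healthcare (1.7369)

Form M = I − A:
  [  0.99   -0.16   -0.25]
  [ -0.01    0.91   -0.13]
  [ -0.17   -0.03    0.87]
Leontief inverse L = M⁻¹:
  [  1.0700    0.1993    0.3373]
  [  0.0418    1.1121    0.1782]
  [  0.2105    0.0773    1.2215]
Total output x = L · d:
  x_0 = 1.0700·48 + 0.1993·57 + 0.3373·65 = 84.6401
  x_1 = 0.0418·48 + 1.1121·57 + 0.1782·65 = 76.9826
  x_2 = 0.2105·48 + 0.0773·57 + 1.2215·65 = 93.9061
Output multipliers (column sums of L):
  Chemicals: 1.3224
  Finance: 1.3887
  Healthcare: 1.7369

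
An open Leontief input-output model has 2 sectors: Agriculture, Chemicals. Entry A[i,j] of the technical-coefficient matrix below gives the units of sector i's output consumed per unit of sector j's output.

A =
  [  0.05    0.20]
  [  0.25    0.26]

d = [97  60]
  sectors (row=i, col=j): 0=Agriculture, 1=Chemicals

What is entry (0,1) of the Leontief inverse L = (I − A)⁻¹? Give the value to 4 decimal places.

Form M = I − A:
  [  0.95   -0.20]
  [ -0.25    0.74]
Leontief inverse L = M⁻¹:
  [  1.1332    0.3063]
  [  0.3828    1.4548]
Total output x = L · d:
  x_0 = 1.1332·97 + 0.3063·60 = 128.3002
  x_1 = 0.3828·97 + 1.4548·60 = 124.4257

L[0,1] = 0.3063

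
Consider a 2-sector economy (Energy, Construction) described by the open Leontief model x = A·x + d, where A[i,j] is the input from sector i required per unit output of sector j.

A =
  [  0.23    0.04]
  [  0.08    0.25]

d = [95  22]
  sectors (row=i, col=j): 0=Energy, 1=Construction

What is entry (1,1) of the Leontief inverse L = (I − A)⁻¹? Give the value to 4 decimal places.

L[1,1] = 1.3408

Form M = I − A:
  [  0.77   -0.04]
  [ -0.08    0.75]
Leontief inverse L = M⁻¹:
  [  1.3059    0.0697]
  [  0.1393    1.3408]
Total output x = L · d:
  x_0 = 1.3059·95 + 0.0697·22 = 125.5964
  x_1 = 0.1393·95 + 1.3408·22 = 42.7303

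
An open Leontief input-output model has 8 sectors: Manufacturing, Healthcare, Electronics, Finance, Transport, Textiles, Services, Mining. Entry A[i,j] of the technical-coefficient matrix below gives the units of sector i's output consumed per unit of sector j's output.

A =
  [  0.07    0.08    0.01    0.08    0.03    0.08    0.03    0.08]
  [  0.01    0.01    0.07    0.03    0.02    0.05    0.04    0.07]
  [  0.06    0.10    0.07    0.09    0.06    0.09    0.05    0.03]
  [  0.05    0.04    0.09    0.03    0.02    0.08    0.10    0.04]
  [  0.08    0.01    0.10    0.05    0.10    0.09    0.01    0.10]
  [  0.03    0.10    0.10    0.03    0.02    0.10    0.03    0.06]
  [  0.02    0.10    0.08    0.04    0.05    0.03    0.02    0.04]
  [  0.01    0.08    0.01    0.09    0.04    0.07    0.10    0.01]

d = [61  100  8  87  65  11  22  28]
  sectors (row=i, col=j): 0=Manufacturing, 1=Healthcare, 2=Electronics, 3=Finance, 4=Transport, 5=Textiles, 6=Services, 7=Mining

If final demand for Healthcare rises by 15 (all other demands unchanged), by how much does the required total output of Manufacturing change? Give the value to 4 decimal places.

Form M = I − A:
  [  0.93   -0.08   -0.01   -0.08   -0.03   -0.08   -0.03   -0.08]
  [ -0.01    0.99   -0.07   -0.03   -0.02   -0.05   -0.04   -0.07]
  [ -0.06   -0.10    0.93   -0.09   -0.06   -0.09   -0.05   -0.03]
  [ -0.05   -0.04   -0.09    0.97   -0.02   -0.08   -0.10   -0.04]
  [ -0.08   -0.01   -0.10   -0.05    0.90   -0.09   -0.01   -0.10]
  [ -0.03   -0.10   -0.10   -0.03   -0.02    0.90   -0.03   -0.06]
  [ -0.02   -0.10   -0.08   -0.04   -0.05   -0.03    0.98   -0.04]
  [ -0.01   -0.08   -0.01   -0.09   -0.04   -0.07   -0.10    0.99]
Leontief inverse L = M⁻¹:
  [  1.0998    0.1320    0.0625    0.1223    0.0590    0.1400    0.0721    0.1224]
  [  0.0306    1.0501    0.1066    0.0616    0.0429    0.0912    0.0684    0.0951]
  [  0.0996    0.1630    1.1397    0.1409    0.0988    0.1640    0.0968    0.0836]
  [  0.0810    0.0995    0.1456    1.0743    0.0528    0.1389    0.1366    0.0807]
  [  0.1242    0.0783    0.1658    0.1090    1.1443    0.1700    0.0591    0.1533]
  [  0.0605    0.1573    0.1577    0.0756    0.0520    1.1632    0.0706    0.1025]
  [  0.0467    0.1411    0.1271    0.0770    0.0785    0.0804    1.0530    0.0761]
  [  0.0360    0.1254    0.0647    0.1228    0.0677    0.1203    0.1334    1.0483]
Total output x = L · d:
  x_0 = 1.0998·61 + 0.1320·100 + 0.0625·8 + 0.1223·87 + 0.0590·65 + 0.1400·11 + 0.0721·22 + 0.1224·28 = 101.8207
  x_1 = 0.0306·61 + 1.0501·100 + 0.1066·8 + 0.0616·87 + 0.0429·65 + 0.0912·11 + 0.0684·22 + 0.0951·28 = 121.0418
  x_2 = 0.0996·61 + 0.1630·100 + 1.1397·8 + 0.1409·87 + 0.0988·65 + 0.1640·11 + 0.0968·22 + 0.0836·28 = 56.4498
  x_3 = 0.0810·61 + 0.0995·100 + 0.1456·8 + 1.0743·87 + 0.0528·65 + 0.1389·11 + 0.1366·22 + 0.0807·28 = 119.7499
  x_4 = 0.1242·61 + 0.0783·100 + 0.1658·8 + 0.1090·87 + 1.1443·65 + 0.1700·11 + 0.0591·22 + 0.1533·28 = 108.0563
  x_5 = 0.0605·61 + 0.1573·100 + 0.1577·8 + 0.0756·87 + 0.0520·65 + 1.1632·11 + 0.0706·22 + 0.1025·28 = 47.8593
  x_6 = 0.0467·61 + 0.1411·100 + 0.1271·8 + 0.0770·87 + 0.0785·65 + 0.0804·11 + 1.0530·22 + 0.0761·28 = 55.9625
  x_7 = 0.0360·61 + 0.1254·100 + 0.0647·8 + 0.1228·87 + 0.0677·65 + 0.1203·11 + 0.1334·22 + 1.0483·28 = 63.9517
Δx_0 = L[0,1] · Δd_1 = 0.1320 · 15 = 1.9806

1.9806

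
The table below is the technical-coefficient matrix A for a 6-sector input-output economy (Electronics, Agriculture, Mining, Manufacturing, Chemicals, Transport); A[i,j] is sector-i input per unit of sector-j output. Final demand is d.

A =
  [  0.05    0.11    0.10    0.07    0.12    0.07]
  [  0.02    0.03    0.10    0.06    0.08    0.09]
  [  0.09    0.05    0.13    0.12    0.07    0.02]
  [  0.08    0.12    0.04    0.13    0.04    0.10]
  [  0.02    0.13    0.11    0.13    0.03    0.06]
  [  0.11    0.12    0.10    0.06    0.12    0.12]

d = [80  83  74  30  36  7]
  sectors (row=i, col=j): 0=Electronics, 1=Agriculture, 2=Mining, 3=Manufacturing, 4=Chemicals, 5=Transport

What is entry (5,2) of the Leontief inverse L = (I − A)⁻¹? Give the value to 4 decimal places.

Form M = I − A:
  [  0.95   -0.11   -0.10   -0.07   -0.12   -0.07]
  [ -0.02    0.97   -0.10   -0.06   -0.08   -0.09]
  [ -0.09   -0.05    0.87   -0.12   -0.07   -0.02]
  [ -0.08   -0.12   -0.04    0.87   -0.04   -0.10]
  [ -0.02   -0.13   -0.11   -0.13    0.97   -0.06]
  [ -0.11   -0.12   -0.10   -0.06   -0.12    0.88]
Leontief inverse L = M⁻¹:
  [  1.1111    0.2013    0.1999    0.1698    0.1936    0.1460]
  [  0.0711    1.1013    0.1751    0.1363    0.1361    0.1470]
  [  0.1496    0.1358    1.2196    0.2162    0.1375    0.0875]
  [  0.1440    0.2132    0.1334    1.2244    0.1182    0.1835]
  [  0.0802    0.2102    0.1976    0.2214    1.0980    0.1324]
  [  0.1863    0.2340    0.2235    0.1781    0.2162    1.2152]
Total output x = L · d:
  x_0 = 1.1111·80 + 0.2013·83 + 0.1999·74 + 0.1698·30 + 0.1936·36 + 0.1460·7 = 133.4765
  x_1 = 0.0711·80 + 1.1013·83 + 0.1751·74 + 0.1363·30 + 0.1361·36 + 0.1470·7 = 120.0789
  x_2 = 0.1496·80 + 0.1358·83 + 1.2196·74 + 0.2162·30 + 0.1375·36 + 0.0875·7 = 125.5410
  x_3 = 0.1440·80 + 0.2132·83 + 0.1334·74 + 1.2244·30 + 0.1182·36 + 0.1835·7 = 81.3590
  x_4 = 0.0802·80 + 0.2102·83 + 0.1976·74 + 0.2214·30 + 1.0980·36 + 0.1324·7 = 85.5833
  x_5 = 0.1863·80 + 0.2340·83 + 0.2235·74 + 0.1781·30 + 0.2162·36 + 1.2152·7 = 72.4972

L[5,2] = 0.2235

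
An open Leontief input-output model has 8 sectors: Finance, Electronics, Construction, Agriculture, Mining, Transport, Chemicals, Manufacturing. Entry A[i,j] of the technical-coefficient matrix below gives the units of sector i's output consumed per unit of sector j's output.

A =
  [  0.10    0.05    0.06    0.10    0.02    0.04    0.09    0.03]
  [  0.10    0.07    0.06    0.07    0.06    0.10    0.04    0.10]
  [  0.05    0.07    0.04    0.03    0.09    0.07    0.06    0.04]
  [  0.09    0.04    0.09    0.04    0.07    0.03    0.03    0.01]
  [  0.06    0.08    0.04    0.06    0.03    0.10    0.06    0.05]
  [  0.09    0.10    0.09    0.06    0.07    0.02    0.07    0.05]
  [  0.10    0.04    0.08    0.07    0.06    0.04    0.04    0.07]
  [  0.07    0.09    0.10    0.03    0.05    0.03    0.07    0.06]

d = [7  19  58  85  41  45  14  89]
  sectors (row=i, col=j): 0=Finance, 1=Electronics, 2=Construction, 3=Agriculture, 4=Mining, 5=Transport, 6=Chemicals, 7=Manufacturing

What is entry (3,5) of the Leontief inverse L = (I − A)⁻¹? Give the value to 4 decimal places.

Form M = I − A:
  [  0.90   -0.05   -0.06   -0.10   -0.02   -0.04   -0.09   -0.03]
  [ -0.10    0.93   -0.06   -0.07   -0.06   -0.10   -0.04   -0.10]
  [ -0.05   -0.07    0.96   -0.03   -0.09   -0.07   -0.06   -0.04]
  [ -0.09   -0.04   -0.09    0.96   -0.07   -0.03   -0.03   -0.01]
  [ -0.06   -0.08   -0.04   -0.06    0.97   -0.10   -0.06   -0.05]
  [ -0.09   -0.10   -0.09   -0.06   -0.07    0.98   -0.07   -0.05]
  [ -0.10   -0.04   -0.08   -0.07   -0.06   -0.04    0.96   -0.07]
  [ -0.07   -0.09   -0.10   -0.03   -0.05   -0.03   -0.07    0.94]
Leontief inverse L = M⁻¹:
  [  1.1819    0.1094    0.1269    0.1582    0.0736    0.0891    0.1449    0.0759]
  [  0.1994    1.1514    0.1440    0.1404    0.1257    0.1625    0.1114    0.1601]
  [  0.1250    0.1316    1.1013    0.0843    0.1392    0.1213    0.1126    0.0880]
  [  0.1541    0.0914    0.1405    1.0876    0.1130    0.0751    0.0771    0.0479]
  [  0.1419    0.1450    0.1083    0.1175    1.0845    0.1504    0.1158    0.1001]
  [  0.1806    0.1710    0.1628    0.1252    0.1303    1.0827    0.1330    0.1066]
  [  0.1806    0.1046    0.1470    0.1277    0.1137    0.0925    1.0985    0.1173]
  [  0.1521    0.1563    0.1668    0.0887    0.1063    0.0869    0.1281    1.1132]
Total output x = L · d:
  x_0 = 1.1819·7 + 0.1094·19 + 0.1269·58 + 0.1582·85 + 0.0736·41 + 0.0891·45 + 0.1449·14 + 0.0759·89 = 46.9664
  x_1 = 0.1994·7 + 1.1514·19 + 0.1440·58 + 0.1404·85 + 0.1257·41 + 0.1625·45 + 0.1114·14 + 0.1601·89 = 71.8353
  x_2 = 0.1250·7 + 0.1316·19 + 1.1013·58 + 0.0843·85 + 0.1392·41 + 0.1213·45 + 0.1126·14 + 0.0880·89 = 94.9922
  x_3 = 0.1541·7 + 0.0914·19 + 0.1405·58 + 1.0876·85 + 0.1130·41 + 0.0751·45 + 0.0771·14 + 0.0479·89 = 116.7674
  x_4 = 0.1419·7 + 0.1450·19 + 0.1083·58 + 0.1175·85 + 1.0845·41 + 0.1504·45 + 0.1158·14 + 0.1001·89 = 81.7807
  x_5 = 0.1806·7 + 0.1710·19 + 0.1628·58 + 0.1252·85 + 0.1303·41 + 1.0827·45 + 0.1330·14 + 0.1066·89 = 90.0184
  x_6 = 0.1806·7 + 0.1046·19 + 0.1470·58 + 0.1277·85 + 0.1137·41 + 0.0925·45 + 1.0985·14 + 0.1173·89 = 57.2677
  x_7 = 0.1521·7 + 0.1563·19 + 0.1668·58 + 0.0887·85 + 0.1063·41 + 0.0869·45 + 0.1281·14 + 1.1132·89 = 130.3759

L[3,5] = 0.0751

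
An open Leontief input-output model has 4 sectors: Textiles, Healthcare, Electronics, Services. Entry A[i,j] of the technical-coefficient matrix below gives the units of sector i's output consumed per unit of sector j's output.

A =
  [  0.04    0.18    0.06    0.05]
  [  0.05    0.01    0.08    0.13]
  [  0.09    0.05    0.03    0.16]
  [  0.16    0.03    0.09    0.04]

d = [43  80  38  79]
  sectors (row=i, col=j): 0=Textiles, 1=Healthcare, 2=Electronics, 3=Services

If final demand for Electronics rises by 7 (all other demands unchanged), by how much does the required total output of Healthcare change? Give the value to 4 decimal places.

0.7439

Form M = I − A:
  [  0.96   -0.18   -0.06   -0.05]
  [ -0.05    0.99   -0.08   -0.13]
  [ -0.09   -0.05    0.97   -0.16]
  [ -0.16   -0.03   -0.09    0.96]
Leontief inverse L = M⁻¹:
  [  1.0775    0.2036    0.0926    0.0991]
  [  0.0911    1.0370    0.1063    0.1629]
  [  0.1369    0.0846    1.0646    0.1960]
  [  0.1953    0.0743    0.1186    1.0817]
Total output x = L · d:
  x_0 = 1.0775·43 + 0.2036·80 + 0.0926·38 + 0.0991·79 = 73.9696
  x_1 = 0.0911·43 + 1.0370·80 + 0.1063·38 + 0.1629·79 = 103.7817
  x_2 = 0.1369·43 + 0.0846·80 + 1.0646·38 + 0.1960·79 = 68.5911
  x_3 = 0.1953·43 + 0.0743·80 + 0.1186·38 + 1.0817·79 = 104.2935
Δx_1 = L[1,2] · Δd_2 = 0.1063 · 7 = 0.7439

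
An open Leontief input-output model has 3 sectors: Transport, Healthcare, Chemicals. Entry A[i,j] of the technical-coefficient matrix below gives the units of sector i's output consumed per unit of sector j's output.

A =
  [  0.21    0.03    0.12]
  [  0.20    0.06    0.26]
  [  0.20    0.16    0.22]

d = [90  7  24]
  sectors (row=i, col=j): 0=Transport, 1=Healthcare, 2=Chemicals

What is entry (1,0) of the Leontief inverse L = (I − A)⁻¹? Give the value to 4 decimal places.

Form M = I − A:
  [  0.79   -0.03   -0.12]
  [ -0.20    0.94   -0.26]
  [ -0.20   -0.16    0.78]
Leontief inverse L = M⁻¹:
  [  1.3462    0.0829    0.2348]
  [  0.4049    1.1528    0.4465]
  [  0.4282    0.2577    1.4338]
Total output x = L · d:
  x_0 = 1.3462·90 + 0.0829·7 + 0.2348·24 = 127.3770
  x_1 = 0.4049·90 + 1.1528·7 + 0.4465·24 = 55.2262
  x_2 = 0.4282·90 + 0.2577·7 + 1.4338·24 = 74.7584

L[1,0] = 0.4049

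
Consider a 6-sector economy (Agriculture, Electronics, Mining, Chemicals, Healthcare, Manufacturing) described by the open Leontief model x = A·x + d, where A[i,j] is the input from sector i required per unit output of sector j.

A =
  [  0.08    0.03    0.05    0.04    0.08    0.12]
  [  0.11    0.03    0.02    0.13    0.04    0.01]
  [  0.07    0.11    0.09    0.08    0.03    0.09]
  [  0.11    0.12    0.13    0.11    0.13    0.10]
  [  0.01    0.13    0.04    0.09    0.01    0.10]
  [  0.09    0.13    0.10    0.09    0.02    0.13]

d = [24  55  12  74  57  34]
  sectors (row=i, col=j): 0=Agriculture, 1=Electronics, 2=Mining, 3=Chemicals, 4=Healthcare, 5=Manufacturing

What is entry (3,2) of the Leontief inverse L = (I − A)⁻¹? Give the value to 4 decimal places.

L[3,2] = 0.2262

Form M = I − A:
  [  0.92   -0.03   -0.05   -0.04   -0.08   -0.12]
  [ -0.11    0.97   -0.02   -0.13   -0.04   -0.01]
  [ -0.07   -0.11    0.91   -0.08   -0.03   -0.09]
  [ -0.11   -0.12   -0.13    0.89   -0.13   -0.10]
  [ -0.01   -0.13   -0.04   -0.09    0.99   -0.10]
  [ -0.09   -0.13   -0.10   -0.09   -0.02    0.87]
Leontief inverse L = M⁻¹:
  [  1.1406    0.1027    0.1069    0.1075    0.1176    0.1955]
  [  0.1666    1.0892    0.0721    0.1893    0.0860    0.0746]
  [  0.1477    0.1894    1.1567    0.1635    0.0796    0.1702]
  [  0.2171    0.2411    0.2262    1.2315    0.2003    0.2207]
  [  0.0777    0.1963    0.0961    0.1636    1.0520    0.1626]
  [  0.1841    0.2246    0.1804    0.1894    0.0791    1.2269]
Total output x = L · d:
  x_0 = 1.1406·24 + 0.1027·55 + 0.1069·12 + 0.1075·74 + 0.1176·57 + 0.1955·34 = 55.6125
  x_1 = 0.1666·24 + 1.0892·55 + 0.0721·12 + 0.1893·74 + 0.0860·57 + 0.0746·34 = 86.2184
  x_2 = 0.1477·24 + 0.1894·55 + 1.1567·12 + 0.1635·74 + 0.0796·57 + 0.1702·34 = 50.2679
  x_3 = 0.2171·24 + 0.2411·55 + 0.2262·12 + 1.2315·74 + 0.2003·57 + 0.2207·34 = 131.2359
  x_4 = 0.0777·24 + 0.1963·55 + 0.0961·12 + 0.1636·74 + 1.0520·57 + 0.1626·34 = 91.4179
  x_5 = 0.1841·24 + 0.2246·55 + 0.1804·12 + 0.1894·74 + 0.0791·57 + 1.2269·34 = 79.1723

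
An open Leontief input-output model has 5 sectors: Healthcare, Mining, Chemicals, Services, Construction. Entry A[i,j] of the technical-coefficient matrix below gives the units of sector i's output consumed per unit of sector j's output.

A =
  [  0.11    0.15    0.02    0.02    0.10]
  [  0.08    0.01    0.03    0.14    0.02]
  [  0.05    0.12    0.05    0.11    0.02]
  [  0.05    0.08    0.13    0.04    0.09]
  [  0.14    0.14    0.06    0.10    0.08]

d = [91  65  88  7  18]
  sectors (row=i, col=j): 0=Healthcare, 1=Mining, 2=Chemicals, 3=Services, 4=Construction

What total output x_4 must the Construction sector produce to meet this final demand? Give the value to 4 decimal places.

Form M = I − A:
  [  0.89   -0.15   -0.02   -0.02   -0.10]
  [ -0.08    0.99   -0.03   -0.14   -0.02]
  [ -0.05   -0.12    0.95   -0.11   -0.02]
  [ -0.05   -0.08   -0.13    0.96   -0.09]
  [ -0.14   -0.14   -0.06   -0.10    0.92]
Leontief inverse L = M⁻¹:
  [  1.1716    0.2096    0.0505    0.0754    0.1404]
  [  0.1164    1.0565    0.0624    0.1692    0.0535]
  [  0.0928    0.1655    1.0844    0.1558    0.0525]
  [  0.1033    0.1419    0.1646    1.0964    0.1251]
  [  0.2133    0.2189    0.1058    0.1666    1.1335]
Total output x = L · d:
  x_0 = 1.1716·91 + 0.2096·65 + 0.0505·88 + 0.0754·7 + 0.1404·18 = 127.7313
  x_1 = 0.1164·91 + 1.0565·65 + 0.0624·88 + 0.1692·7 + 0.0535·18 = 86.9027
  x_2 = 0.0928·91 + 0.1655·65 + 1.0844·88 + 0.1558·7 + 0.0525·18 = 116.6725
  x_3 = 0.1033·91 + 0.1419·65 + 0.1646·88 + 1.0964·7 + 0.1251·18 = 43.0338
  x_4 = 0.2133·91 + 0.2189·65 + 0.1058·88 + 0.1666·7 + 1.1335·18 = 64.5136

64.5136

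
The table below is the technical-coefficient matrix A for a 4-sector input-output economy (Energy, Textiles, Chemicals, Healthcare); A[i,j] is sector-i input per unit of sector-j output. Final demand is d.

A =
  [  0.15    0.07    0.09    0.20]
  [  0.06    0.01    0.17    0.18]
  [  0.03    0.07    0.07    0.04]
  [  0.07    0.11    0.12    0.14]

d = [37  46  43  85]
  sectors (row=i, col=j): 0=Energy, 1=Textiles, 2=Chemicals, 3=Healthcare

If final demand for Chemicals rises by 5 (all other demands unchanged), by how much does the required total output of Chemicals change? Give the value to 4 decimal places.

5.5385

Form M = I − A:
  [  0.85   -0.07   -0.09   -0.20]
  [ -0.06    0.99   -0.17   -0.18]
  [ -0.03   -0.07    0.93   -0.04]
  [ -0.07   -0.11   -0.12    0.86]
Leontief inverse L = M⁻¹:
  [  1.2188    0.1348    0.1839    0.3202]
  [  0.1047    1.0630    0.2377    0.2579]
  [  0.0524    0.0912    1.1077    0.0828]
  [  0.1199    0.1597    0.1999    1.2334]
Total output x = L · d:
  x_0 = 1.2188·37 + 0.1348·46 + 0.1839·43 + 0.3202·85 = 86.4223
  x_1 = 0.1047·37 + 1.0630·46 + 0.2377·43 + 0.2579·85 = 84.9095
  x_2 = 0.0524·37 + 0.0912·46 + 1.1077·43 + 0.0828·85 = 60.8010
  x_3 = 0.1199·37 + 0.1597·46 + 0.1999·43 + 1.2334·85 = 125.2160
Δx_2 = L[2,2] · Δd_2 = 1.1077 · 5 = 5.5385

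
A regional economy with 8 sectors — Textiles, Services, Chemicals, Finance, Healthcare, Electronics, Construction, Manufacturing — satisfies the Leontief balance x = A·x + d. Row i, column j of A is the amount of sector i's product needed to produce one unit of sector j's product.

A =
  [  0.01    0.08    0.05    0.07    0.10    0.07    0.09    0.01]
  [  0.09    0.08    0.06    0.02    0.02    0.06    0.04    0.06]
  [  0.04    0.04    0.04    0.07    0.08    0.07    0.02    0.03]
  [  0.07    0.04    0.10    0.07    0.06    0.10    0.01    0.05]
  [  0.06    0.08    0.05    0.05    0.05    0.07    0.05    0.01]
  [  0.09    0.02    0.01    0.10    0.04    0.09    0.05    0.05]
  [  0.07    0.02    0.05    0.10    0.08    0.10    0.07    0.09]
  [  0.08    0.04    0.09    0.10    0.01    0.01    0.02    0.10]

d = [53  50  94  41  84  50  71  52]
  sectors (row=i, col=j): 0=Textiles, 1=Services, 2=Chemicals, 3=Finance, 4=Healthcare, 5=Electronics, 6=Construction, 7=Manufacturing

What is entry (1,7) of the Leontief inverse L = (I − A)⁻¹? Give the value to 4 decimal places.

L[1,7] = 0.0988

Form M = I − A:
  [  0.99   -0.08   -0.05   -0.07   -0.10   -0.07   -0.09   -0.01]
  [ -0.09    0.92   -0.06   -0.02   -0.02   -0.06   -0.04   -0.06]
  [ -0.04   -0.04    0.96   -0.07   -0.08   -0.07   -0.02   -0.03]
  [ -0.07   -0.04   -0.10    0.93   -0.06   -0.10   -0.01   -0.05]
  [ -0.06   -0.08   -0.05   -0.05    0.95   -0.07   -0.05   -0.01]
  [ -0.09   -0.02   -0.01   -0.10   -0.04    0.91   -0.05   -0.05]
  [ -0.07   -0.02   -0.05   -0.10   -0.08   -0.10    0.93   -0.09]
  [ -0.08   -0.04   -0.09   -0.10   -0.01   -0.01   -0.02    0.90]
Leontief inverse L = M⁻¹:
  [  1.0699    0.1242    0.0983    0.1331    0.1492    0.1389    0.1291    0.0531]
  [  0.1393    1.1210    0.1031    0.0771    0.0642    0.1155    0.0765    0.0988]
  [  0.0862    0.0766    1.0795    0.1212    0.1194    0.1234    0.0505    0.0620]
  [  0.1268    0.0852    0.1489    1.1367    0.1115    0.1666    0.0483    0.0905]
  [  0.1098    0.1199    0.0912    0.1045    1.0941    0.1289    0.0856    0.0459]
  [  0.1434    0.0608    0.0581    0.1646    0.0886    1.1540    0.0883    0.0907]
  [  0.1392    0.0715    0.1115    0.1827    0.1401    0.1791    1.1164    0.1433]
  [  0.1299    0.0816    0.1419    0.1607    0.0567    0.0666    0.0520    1.1412]
Total output x = L · d:
  x_0 = 1.0699·53 + 0.1242·50 + 0.0983·94 + 0.1331·41 + 0.1492·84 + 0.1389·50 + 0.1291·71 + 0.0531·52 = 109.0128
  x_1 = 0.1393·53 + 1.1210·50 + 0.1031·94 + 0.0771·41 + 0.0642·84 + 0.1155·50 + 0.0765·71 + 0.0988·52 = 98.0160
  x_2 = 0.0862·53 + 0.0766·50 + 1.0795·94 + 0.1212·41 + 0.1194·84 + 0.1234·50 + 0.0505·71 + 0.0620·52 = 137.8490
  x_3 = 0.1268·53 + 0.0852·50 + 0.1489·94 + 1.1367·41 + 0.1115·84 + 0.1666·50 + 0.0483·71 + 0.0905·52 = 97.4067
  x_4 = 0.1098·53 + 0.1199·50 + 0.0912·94 + 0.1045·41 + 1.0941·84 + 0.1289·50 + 0.0856·71 + 0.0459·52 = 131.4863
  x_5 = 0.1434·53 + 0.0608·50 + 0.0581·94 + 0.1646·41 + 0.0886·84 + 1.1540·50 + 0.0883·71 + 0.0907·52 = 98.9777
  x_6 = 0.1392·53 + 0.0715·50 + 0.1115·94 + 0.1827·41 + 0.1401·84 + 0.1791·50 + 1.1164·71 + 0.1433·52 = 136.3689
  x_7 = 0.1299·53 + 0.0816·50 + 0.1419·94 + 0.1607·41 + 0.0567·84 + 0.0666·50 + 0.0520·71 + 1.1412·52 = 102.0231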